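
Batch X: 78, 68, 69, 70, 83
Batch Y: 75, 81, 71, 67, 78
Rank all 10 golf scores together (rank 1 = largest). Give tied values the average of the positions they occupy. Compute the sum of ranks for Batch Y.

26.5

Sorted (descending): 83, 81, 78, 78, 75, 71, 70, 69, 68, 67
The 2 values of 78 occupy positions 3–4 → average rank (3+4)/2 = 3.5.
Batch Y values → pooled ranks: 75→5, 81→2, 71→6, 67→10, 78→3.5
Rank sum = 5 + 2 + 6 + 10 + 3.5 = 26.5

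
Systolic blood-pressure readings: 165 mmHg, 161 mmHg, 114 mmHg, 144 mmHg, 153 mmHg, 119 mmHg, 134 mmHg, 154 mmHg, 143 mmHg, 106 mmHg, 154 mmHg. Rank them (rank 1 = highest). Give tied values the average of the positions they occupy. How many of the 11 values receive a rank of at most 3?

Sorted (descending): 165, 161, 154, 154, 153, 144, 143, 134, 119, 114, 106
The 2 values of 154 occupy positions 3–4 → average rank (3+4)/2 = 3.5.
Ranks ≤ 3: {1, 2} → 2 values.

2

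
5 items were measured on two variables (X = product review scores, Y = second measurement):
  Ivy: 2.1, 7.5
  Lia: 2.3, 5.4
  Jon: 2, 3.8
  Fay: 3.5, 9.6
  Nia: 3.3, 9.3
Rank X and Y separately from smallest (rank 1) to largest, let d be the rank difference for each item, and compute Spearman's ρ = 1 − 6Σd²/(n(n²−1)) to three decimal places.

0.900

Ranks of variable 1: 2, 3, 1, 5, 4
Ranks of variable 2: 3, 2, 1, 5, 4
d = r₁ − r₂: -1, 1, 0, 0, 0
d²: 1, 1, 0, 0, 0; Σd² = 2
ρ = 1 − 6·2/(5·24) = 1 − 12/120 = 0.900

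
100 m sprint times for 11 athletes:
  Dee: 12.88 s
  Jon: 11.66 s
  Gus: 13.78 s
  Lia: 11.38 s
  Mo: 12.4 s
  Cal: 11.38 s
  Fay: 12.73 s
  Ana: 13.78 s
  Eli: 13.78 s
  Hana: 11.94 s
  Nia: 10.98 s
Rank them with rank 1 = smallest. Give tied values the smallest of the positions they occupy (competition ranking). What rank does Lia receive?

Sorted (ascending): 10.98, 11.38, 11.38, 11.66, 11.94, 12.4, 12.73, 12.88, 13.78, 13.78, 13.78
The 2 values of 11.38 occupy positions 2–3 → each gets rank 2.
The 3 values of 13.78 occupy positions 9–11 → each gets rank 9.
Lia has value 11.38 s → rank 2.

2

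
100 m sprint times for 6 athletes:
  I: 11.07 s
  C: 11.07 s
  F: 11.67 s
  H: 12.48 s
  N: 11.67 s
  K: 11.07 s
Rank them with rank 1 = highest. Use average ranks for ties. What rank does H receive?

Sorted (descending): 12.48, 11.67, 11.67, 11.07, 11.07, 11.07
The 2 values of 11.67 occupy positions 2–3 → average rank (2+3)/2 = 2.5.
The 3 values of 11.07 occupy positions 4–6 → average rank 5.
H has value 12.48 s → rank 1.

1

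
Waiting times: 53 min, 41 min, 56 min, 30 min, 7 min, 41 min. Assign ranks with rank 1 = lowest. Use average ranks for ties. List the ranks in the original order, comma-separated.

Sorted (ascending): 7, 30, 41, 41, 53, 56
The 2 values of 41 occupy positions 3–4 → average rank (3+4)/2 = 3.5.

5, 3.5, 6, 2, 1, 3.5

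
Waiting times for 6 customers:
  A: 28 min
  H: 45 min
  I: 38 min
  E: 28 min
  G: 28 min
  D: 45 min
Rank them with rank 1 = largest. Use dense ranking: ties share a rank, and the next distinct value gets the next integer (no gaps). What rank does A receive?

Sorted (descending): 45, 45, 38, 28, 28, 28
The 2 values of 45 share dense rank 1.
The 3 values of 28 share dense rank 3.
Remaining distinct values take the next consecutive integers.
A has value 28 min → rank 3.

3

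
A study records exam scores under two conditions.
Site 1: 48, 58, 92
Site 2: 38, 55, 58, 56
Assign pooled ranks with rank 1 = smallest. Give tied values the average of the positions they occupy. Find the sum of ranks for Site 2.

Sorted (ascending): 38, 48, 55, 56, 58, 58, 92
The 2 values of 58 occupy positions 5–6 → average rank (5+6)/2 = 5.5.
Site 2 values → pooled ranks: 38→1, 55→3, 58→5.5, 56→4
Rank sum = 1 + 3 + 5.5 + 4 = 13.5

13.5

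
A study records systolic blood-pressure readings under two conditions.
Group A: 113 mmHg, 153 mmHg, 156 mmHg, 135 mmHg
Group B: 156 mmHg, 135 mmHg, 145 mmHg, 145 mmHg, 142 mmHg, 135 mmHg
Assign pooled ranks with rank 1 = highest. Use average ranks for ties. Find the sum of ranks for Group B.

Sorted (descending): 156, 156, 153, 145, 145, 142, 135, 135, 135, 113
The 2 values of 156 occupy positions 1–2 → average rank (1+2)/2 = 1.5.
The 2 values of 145 occupy positions 4–5 → average rank (4+5)/2 = 4.5.
The 3 values of 135 occupy positions 7–9 → average rank 8.
Group B values → pooled ranks: 156→1.5, 135→8, 145→4.5, 145→4.5, 142→6, 135→8
Rank sum = 1.5 + 8 + 4.5 + 4.5 + 6 + 8 = 32.5

32.5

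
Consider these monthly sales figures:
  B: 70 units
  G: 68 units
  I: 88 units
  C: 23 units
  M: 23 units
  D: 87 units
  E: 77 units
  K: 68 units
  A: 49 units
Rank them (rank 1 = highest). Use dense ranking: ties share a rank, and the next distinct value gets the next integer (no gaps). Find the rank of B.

Sorted (descending): 88, 87, 77, 70, 68, 68, 49, 23, 23
The 2 values of 68 share dense rank 5.
The 2 values of 23 share dense rank 7.
Remaining distinct values take the next consecutive integers.
B has value 70 units → rank 4.

4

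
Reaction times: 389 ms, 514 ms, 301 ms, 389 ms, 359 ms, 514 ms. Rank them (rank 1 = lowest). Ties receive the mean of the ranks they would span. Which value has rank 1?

301

Sorted (ascending): 301, 359, 389, 389, 514, 514
The 2 values of 389 occupy positions 3–4 → average rank (3+4)/2 = 3.5.
The 2 values of 514 occupy positions 5–6 → average rank (5+6)/2 = 5.5.
Rank 1 → value 301.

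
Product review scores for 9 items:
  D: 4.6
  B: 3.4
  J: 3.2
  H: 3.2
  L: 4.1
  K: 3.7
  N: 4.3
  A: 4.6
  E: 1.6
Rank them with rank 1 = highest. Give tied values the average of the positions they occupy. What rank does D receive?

Sorted (descending): 4.6, 4.6, 4.3, 4.1, 3.7, 3.4, 3.2, 3.2, 1.6
The 2 values of 4.6 occupy positions 1–2 → average rank (1+2)/2 = 1.5.
The 2 values of 3.2 occupy positions 7–8 → average rank (7+8)/2 = 7.5.
D has value 4.6 → rank 1.5.

1.5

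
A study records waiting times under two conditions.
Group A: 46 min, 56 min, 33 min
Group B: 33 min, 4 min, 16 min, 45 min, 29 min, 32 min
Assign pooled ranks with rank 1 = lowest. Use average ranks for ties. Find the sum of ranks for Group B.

22.5

Sorted (ascending): 4, 16, 29, 32, 33, 33, 45, 46, 56
The 2 values of 33 occupy positions 5–6 → average rank (5+6)/2 = 5.5.
Group B values → pooled ranks: 33→5.5, 4→1, 16→2, 45→7, 29→3, 32→4
Rank sum = 5.5 + 1 + 2 + 7 + 3 + 4 = 22.5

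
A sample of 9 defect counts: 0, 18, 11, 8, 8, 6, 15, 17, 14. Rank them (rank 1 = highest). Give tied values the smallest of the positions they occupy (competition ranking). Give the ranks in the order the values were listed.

9, 1, 5, 6, 6, 8, 3, 2, 4

Sorted (descending): 18, 17, 15, 14, 11, 8, 8, 6, 0
The 2 values of 8 occupy positions 6–7 → each gets rank 6.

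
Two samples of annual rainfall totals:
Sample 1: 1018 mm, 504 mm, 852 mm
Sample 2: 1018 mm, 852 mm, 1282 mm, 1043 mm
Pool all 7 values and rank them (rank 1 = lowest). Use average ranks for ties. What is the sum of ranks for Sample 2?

Sorted (ascending): 504, 852, 852, 1018, 1018, 1043, 1282
The 2 values of 852 occupy positions 2–3 → average rank (2+3)/2 = 2.5.
The 2 values of 1018 occupy positions 4–5 → average rank (4+5)/2 = 4.5.
Sample 2 values → pooled ranks: 1018→4.5, 852→2.5, 1282→7, 1043→6
Rank sum = 4.5 + 2.5 + 7 + 6 = 20

20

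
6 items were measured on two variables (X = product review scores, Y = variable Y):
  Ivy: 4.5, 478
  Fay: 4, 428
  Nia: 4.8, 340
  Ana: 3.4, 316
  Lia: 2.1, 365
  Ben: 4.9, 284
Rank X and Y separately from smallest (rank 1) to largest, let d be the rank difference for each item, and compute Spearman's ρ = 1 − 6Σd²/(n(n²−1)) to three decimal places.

Ranks of variable 1: 4, 3, 5, 2, 1, 6
Ranks of variable 2: 6, 5, 3, 2, 4, 1
d = r₁ − r₂: -2, -2, 2, 0, -3, 5
d²: 4, 4, 4, 0, 9, 25; Σd² = 46
ρ = 1 − 6·46/(6·35) = 1 − 276/210 = -0.314

-0.314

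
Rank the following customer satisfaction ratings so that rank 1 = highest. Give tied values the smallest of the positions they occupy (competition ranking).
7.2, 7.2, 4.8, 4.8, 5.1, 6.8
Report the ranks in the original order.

1, 1, 5, 5, 4, 3

Sorted (descending): 7.2, 7.2, 6.8, 5.1, 4.8, 4.8
The 2 values of 7.2 occupy positions 1–2 → each gets rank 1.
The 2 values of 4.8 occupy positions 5–6 → each gets rank 5.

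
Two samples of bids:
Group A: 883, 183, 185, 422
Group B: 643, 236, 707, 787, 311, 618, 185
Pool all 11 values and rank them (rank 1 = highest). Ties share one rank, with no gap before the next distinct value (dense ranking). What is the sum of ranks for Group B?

38

Sorted (descending): 883, 787, 707, 643, 618, 422, 311, 236, 185, 185, 183
The 2 values of 185 share dense rank 9.
Remaining distinct values take the next consecutive integers.
Group B values → pooled ranks: 643→4, 236→8, 707→3, 787→2, 311→7, 618→5, 185→9
Rank sum = 4 + 8 + 3 + 2 + 7 + 5 + 9 = 38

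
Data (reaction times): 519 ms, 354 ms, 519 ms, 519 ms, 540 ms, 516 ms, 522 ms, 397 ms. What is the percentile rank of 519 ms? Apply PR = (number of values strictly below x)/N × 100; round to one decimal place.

37.5

N = 8.
Strictly below 519: 3. Equal to 519: 3.
PR = 3/8 × 100 = 37.5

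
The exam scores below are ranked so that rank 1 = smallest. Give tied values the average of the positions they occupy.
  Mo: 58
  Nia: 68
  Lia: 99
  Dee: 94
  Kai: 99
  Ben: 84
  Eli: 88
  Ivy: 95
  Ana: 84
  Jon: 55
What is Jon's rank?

1

Sorted (ascending): 55, 58, 68, 84, 84, 88, 94, 95, 99, 99
The 2 values of 84 occupy positions 4–5 → average rank (4+5)/2 = 4.5.
The 2 values of 99 occupy positions 9–10 → average rank (9+10)/2 = 9.5.
Jon has value 55 → rank 1.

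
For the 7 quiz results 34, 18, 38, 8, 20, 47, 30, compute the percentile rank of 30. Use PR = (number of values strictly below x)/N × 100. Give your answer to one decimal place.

N = 7.
Strictly below 30: 3. Equal to 30: 1.
PR = 3/7 × 100 = 42.9

42.9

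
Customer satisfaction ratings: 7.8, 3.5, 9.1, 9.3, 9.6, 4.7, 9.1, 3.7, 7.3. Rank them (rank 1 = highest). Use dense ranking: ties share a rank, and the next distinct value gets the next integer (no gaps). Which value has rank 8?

Sorted (descending): 9.6, 9.3, 9.1, 9.1, 7.8, 7.3, 4.7, 3.7, 3.5
The 2 values of 9.1 share dense rank 3.
Remaining distinct values take the next consecutive integers.
Rank 8 → value 3.5.

3.5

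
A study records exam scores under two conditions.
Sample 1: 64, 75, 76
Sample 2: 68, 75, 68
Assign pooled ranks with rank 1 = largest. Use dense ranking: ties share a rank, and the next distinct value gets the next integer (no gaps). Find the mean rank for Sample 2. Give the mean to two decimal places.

2.67

Sorted (descending): 76, 75, 75, 68, 68, 64
The 2 values of 75 share dense rank 2.
The 2 values of 68 share dense rank 3.
Remaining distinct values take the next consecutive integers.
Sample 2 values → pooled ranks: 68→3, 75→2, 68→3
Mean rank = (3 + 2 + 3) / 3 = 2.67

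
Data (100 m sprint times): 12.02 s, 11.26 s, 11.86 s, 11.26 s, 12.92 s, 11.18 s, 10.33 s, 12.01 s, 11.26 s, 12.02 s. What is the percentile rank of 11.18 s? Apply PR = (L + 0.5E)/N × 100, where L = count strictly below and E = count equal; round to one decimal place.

15.0

N = 10.
Strictly below 11.18: 1. Equal to 11.18: 1.
PR = (1 + 0.5·1)/10 × 100 = 15.0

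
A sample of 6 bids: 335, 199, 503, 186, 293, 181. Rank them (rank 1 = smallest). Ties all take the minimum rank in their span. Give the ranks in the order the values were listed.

Sorted (ascending): 181, 186, 199, 293, 335, 503
No ties — each value takes its position as its rank.

5, 3, 6, 2, 4, 1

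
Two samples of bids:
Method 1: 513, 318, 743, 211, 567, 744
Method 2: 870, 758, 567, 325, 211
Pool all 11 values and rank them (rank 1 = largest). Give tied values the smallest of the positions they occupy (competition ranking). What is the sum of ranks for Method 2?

Sorted (descending): 870, 758, 744, 743, 567, 567, 513, 325, 318, 211, 211
The 2 values of 567 occupy positions 5–6 → each gets rank 5.
The 2 values of 211 occupy positions 10–11 → each gets rank 10.
Method 2 values → pooled ranks: 870→1, 758→2, 567→5, 325→8, 211→10
Rank sum = 1 + 2 + 5 + 8 + 10 = 26

26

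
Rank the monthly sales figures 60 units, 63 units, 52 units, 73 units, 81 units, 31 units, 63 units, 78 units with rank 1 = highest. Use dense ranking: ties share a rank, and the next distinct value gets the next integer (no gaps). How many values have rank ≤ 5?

Sorted (descending): 81, 78, 73, 63, 63, 60, 52, 31
The 2 values of 63 share dense rank 4.
Remaining distinct values take the next consecutive integers.
Ranks ≤ 5: {1, 2, 3, 4, 4, 5} → 6 values.

6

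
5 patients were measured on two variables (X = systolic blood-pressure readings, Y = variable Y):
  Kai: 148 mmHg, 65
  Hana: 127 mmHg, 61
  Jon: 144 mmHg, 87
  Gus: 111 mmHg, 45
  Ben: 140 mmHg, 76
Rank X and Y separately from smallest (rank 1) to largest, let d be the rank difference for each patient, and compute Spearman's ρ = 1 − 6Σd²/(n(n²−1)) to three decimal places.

0.700

Ranks of variable 1: 5, 2, 4, 1, 3
Ranks of variable 2: 3, 2, 5, 1, 4
d = r₁ − r₂: 2, 0, -1, 0, -1
d²: 4, 0, 1, 0, 1; Σd² = 6
ρ = 1 − 6·6/(5·24) = 1 − 36/120 = 0.700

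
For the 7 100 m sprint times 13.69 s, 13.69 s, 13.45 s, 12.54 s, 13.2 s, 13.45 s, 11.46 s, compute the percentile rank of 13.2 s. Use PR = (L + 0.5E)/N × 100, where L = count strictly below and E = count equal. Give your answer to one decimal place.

35.7

N = 7.
Strictly below 13.2: 2. Equal to 13.2: 1.
PR = (2 + 0.5·1)/7 × 100 = 35.7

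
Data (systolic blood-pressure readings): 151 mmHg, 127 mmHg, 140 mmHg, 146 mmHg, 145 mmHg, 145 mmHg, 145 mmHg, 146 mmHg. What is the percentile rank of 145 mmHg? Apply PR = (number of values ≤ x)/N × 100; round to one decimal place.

N = 8.
Strictly below 145: 2. Equal to 145: 3.
PR = 5/8 × 100 = 62.5

62.5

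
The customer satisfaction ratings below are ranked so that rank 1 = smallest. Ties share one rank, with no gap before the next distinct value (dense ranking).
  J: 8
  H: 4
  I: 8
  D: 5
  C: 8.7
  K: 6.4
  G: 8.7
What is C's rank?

Sorted (ascending): 4, 5, 6.4, 8, 8, 8.7, 8.7
The 2 values of 8 share dense rank 4.
The 2 values of 8.7 share dense rank 5.
Remaining distinct values take the next consecutive integers.
C has value 8.7 → rank 5.

5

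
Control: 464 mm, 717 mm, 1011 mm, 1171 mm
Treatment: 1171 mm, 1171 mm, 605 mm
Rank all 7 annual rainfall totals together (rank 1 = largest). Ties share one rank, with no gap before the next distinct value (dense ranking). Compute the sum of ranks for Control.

11

Sorted (descending): 1171, 1171, 1171, 1011, 717, 605, 464
The 3 values of 1171 share dense rank 1.
Remaining distinct values take the next consecutive integers.
Control values → pooled ranks: 464→5, 717→3, 1011→2, 1171→1
Rank sum = 5 + 3 + 2 + 1 = 11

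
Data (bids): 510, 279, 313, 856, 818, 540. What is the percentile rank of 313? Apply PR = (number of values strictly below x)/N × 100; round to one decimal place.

16.7

N = 6.
Strictly below 313: 1. Equal to 313: 1.
PR = 1/6 × 100 = 16.7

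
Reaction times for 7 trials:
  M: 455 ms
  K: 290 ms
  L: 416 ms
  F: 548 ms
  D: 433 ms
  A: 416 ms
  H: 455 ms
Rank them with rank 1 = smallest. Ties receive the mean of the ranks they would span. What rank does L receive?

Sorted (ascending): 290, 416, 416, 433, 455, 455, 548
The 2 values of 416 occupy positions 2–3 → average rank (2+3)/2 = 2.5.
The 2 values of 455 occupy positions 5–6 → average rank (5+6)/2 = 5.5.
L has value 416 ms → rank 2.5.

2.5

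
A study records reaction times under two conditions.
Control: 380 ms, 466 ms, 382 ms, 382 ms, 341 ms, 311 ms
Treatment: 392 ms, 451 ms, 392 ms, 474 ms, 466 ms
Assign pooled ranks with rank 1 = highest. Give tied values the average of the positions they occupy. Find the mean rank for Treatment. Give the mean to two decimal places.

Sorted (descending): 474, 466, 466, 451, 392, 392, 382, 382, 380, 341, 311
The 2 values of 466 occupy positions 2–3 → average rank (2+3)/2 = 2.5.
The 2 values of 392 occupy positions 5–6 → average rank (5+6)/2 = 5.5.
The 2 values of 382 occupy positions 7–8 → average rank (7+8)/2 = 7.5.
Treatment values → pooled ranks: 392→5.5, 451→4, 392→5.5, 474→1, 466→2.5
Mean rank = (5.5 + 4 + 5.5 + 1 + 2.5) / 5 = 3.70

3.70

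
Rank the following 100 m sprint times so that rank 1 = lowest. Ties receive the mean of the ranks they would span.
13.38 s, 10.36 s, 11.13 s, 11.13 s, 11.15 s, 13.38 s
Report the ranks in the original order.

5.5, 1, 2.5, 2.5, 4, 5.5

Sorted (ascending): 10.36, 11.13, 11.13, 11.15, 13.38, 13.38
The 2 values of 11.13 occupy positions 2–3 → average rank (2+3)/2 = 2.5.
The 2 values of 13.38 occupy positions 5–6 → average rank (5+6)/2 = 5.5.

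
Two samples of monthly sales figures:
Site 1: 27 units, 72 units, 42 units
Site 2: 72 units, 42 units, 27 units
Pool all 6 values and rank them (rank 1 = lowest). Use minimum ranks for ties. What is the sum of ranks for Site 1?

Sorted (ascending): 27, 27, 42, 42, 72, 72
The 2 values of 27 occupy positions 1–2 → each gets rank 1.
The 2 values of 42 occupy positions 3–4 → each gets rank 3.
The 2 values of 72 occupy positions 5–6 → each gets rank 5.
Site 1 values → pooled ranks: 27→1, 72→5, 42→3
Rank sum = 1 + 5 + 3 = 9

9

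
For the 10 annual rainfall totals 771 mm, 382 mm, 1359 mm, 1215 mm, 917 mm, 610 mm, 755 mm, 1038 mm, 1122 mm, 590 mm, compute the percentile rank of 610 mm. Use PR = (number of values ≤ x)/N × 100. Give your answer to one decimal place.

30.0

N = 10.
Strictly below 610: 2. Equal to 610: 1.
PR = 3/10 × 100 = 30.0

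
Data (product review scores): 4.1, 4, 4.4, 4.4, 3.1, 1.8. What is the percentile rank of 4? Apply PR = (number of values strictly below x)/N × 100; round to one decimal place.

N = 6.
Strictly below 4: 2. Equal to 4: 1.
PR = 2/6 × 100 = 33.3

33.3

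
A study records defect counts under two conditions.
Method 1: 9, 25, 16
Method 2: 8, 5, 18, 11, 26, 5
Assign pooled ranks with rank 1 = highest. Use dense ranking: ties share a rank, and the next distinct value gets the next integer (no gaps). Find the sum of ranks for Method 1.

12

Sorted (descending): 26, 25, 18, 16, 11, 9, 8, 5, 5
The 2 values of 5 share dense rank 8.
Remaining distinct values take the next consecutive integers.
Method 1 values → pooled ranks: 9→6, 25→2, 16→4
Rank sum = 6 + 2 + 4 = 12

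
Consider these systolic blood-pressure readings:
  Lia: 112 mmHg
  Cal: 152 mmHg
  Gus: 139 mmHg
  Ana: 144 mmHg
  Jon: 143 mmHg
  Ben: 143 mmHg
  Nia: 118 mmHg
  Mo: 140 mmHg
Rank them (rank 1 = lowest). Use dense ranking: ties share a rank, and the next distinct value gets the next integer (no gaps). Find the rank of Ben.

Sorted (ascending): 112, 118, 139, 140, 143, 143, 144, 152
The 2 values of 143 share dense rank 5.
Remaining distinct values take the next consecutive integers.
Ben has value 143 mmHg → rank 5.

5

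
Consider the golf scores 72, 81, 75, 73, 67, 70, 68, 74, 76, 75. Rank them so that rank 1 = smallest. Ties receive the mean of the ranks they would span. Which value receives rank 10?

81

Sorted (ascending): 67, 68, 70, 72, 73, 74, 75, 75, 76, 81
The 2 values of 75 occupy positions 7–8 → average rank (7+8)/2 = 7.5.
Rank 10 → value 81.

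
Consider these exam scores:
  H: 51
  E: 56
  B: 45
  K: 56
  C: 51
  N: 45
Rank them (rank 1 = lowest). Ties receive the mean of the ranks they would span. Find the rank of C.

Sorted (ascending): 45, 45, 51, 51, 56, 56
The 2 values of 45 occupy positions 1–2 → average rank (1+2)/2 = 1.5.
The 2 values of 51 occupy positions 3–4 → average rank (3+4)/2 = 3.5.
The 2 values of 56 occupy positions 5–6 → average rank (5+6)/2 = 5.5.
C has value 51 → rank 3.5.

3.5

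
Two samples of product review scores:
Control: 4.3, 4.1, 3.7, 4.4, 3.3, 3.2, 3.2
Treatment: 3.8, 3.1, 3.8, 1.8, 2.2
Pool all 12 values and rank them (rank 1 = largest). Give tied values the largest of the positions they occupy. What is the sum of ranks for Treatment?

Sorted (descending): 4.4, 4.3, 4.1, 3.8, 3.8, 3.7, 3.3, 3.2, 3.2, 3.1, 2.2, 1.8
The 2 values of 3.8 occupy positions 4–5 → each gets rank 5.
The 2 values of 3.2 occupy positions 8–9 → each gets rank 9.
Treatment values → pooled ranks: 3.8→5, 3.1→10, 3.8→5, 1.8→12, 2.2→11
Rank sum = 5 + 10 + 5 + 12 + 11 = 43

43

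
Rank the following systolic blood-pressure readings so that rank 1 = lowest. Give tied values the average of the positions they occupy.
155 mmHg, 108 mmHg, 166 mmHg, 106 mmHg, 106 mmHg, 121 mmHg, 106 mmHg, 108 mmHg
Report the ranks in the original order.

7, 4.5, 8, 2, 2, 6, 2, 4.5

Sorted (ascending): 106, 106, 106, 108, 108, 121, 155, 166
The 3 values of 106 occupy positions 1–3 → average rank 2.
The 2 values of 108 occupy positions 4–5 → average rank (4+5)/2 = 4.5.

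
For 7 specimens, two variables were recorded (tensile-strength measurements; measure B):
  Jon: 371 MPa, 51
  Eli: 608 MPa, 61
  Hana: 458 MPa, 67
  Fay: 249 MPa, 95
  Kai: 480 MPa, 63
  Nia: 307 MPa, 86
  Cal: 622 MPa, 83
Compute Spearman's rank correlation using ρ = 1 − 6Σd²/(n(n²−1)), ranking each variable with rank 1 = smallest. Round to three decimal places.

-0.429

Ranks of variable 1: 3, 6, 4, 1, 5, 2, 7
Ranks of variable 2: 1, 2, 4, 7, 3, 6, 5
d = r₁ − r₂: 2, 4, 0, -6, 2, -4, 2
d²: 4, 16, 0, 36, 4, 16, 4; Σd² = 80
ρ = 1 − 6·80/(7·48) = 1 − 480/336 = -0.429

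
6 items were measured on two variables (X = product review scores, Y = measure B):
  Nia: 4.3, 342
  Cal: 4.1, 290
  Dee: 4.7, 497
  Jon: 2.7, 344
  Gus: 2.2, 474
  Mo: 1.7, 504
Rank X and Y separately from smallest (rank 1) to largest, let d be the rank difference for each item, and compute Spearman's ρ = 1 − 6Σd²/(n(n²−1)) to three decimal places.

Ranks of variable 1: 5, 4, 6, 3, 2, 1
Ranks of variable 2: 2, 1, 5, 3, 4, 6
d = r₁ − r₂: 3, 3, 1, 0, -2, -5
d²: 9, 9, 1, 0, 4, 25; Σd² = 48
ρ = 1 − 6·48/(6·35) = 1 − 288/210 = -0.371

-0.371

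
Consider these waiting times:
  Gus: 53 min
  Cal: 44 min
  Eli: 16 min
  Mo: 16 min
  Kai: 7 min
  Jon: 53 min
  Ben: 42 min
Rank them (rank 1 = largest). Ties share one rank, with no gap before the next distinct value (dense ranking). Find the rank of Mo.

Sorted (descending): 53, 53, 44, 42, 16, 16, 7
The 2 values of 53 share dense rank 1.
The 2 values of 16 share dense rank 4.
Remaining distinct values take the next consecutive integers.
Mo has value 16 min → rank 4.

4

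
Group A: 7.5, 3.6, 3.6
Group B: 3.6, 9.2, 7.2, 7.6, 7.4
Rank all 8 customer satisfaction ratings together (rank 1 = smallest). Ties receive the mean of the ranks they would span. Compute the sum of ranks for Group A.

Sorted (ascending): 3.6, 3.6, 3.6, 7.2, 7.4, 7.5, 7.6, 9.2
The 3 values of 3.6 occupy positions 1–3 → average rank 2.
Group A values → pooled ranks: 7.5→6, 3.6→2, 3.6→2
Rank sum = 6 + 2 + 2 = 10

10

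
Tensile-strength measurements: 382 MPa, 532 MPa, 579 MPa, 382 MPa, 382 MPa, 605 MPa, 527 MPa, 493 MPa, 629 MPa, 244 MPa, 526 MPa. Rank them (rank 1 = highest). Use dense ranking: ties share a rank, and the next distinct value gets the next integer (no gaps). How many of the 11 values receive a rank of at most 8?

10

Sorted (descending): 629, 605, 579, 532, 527, 526, 493, 382, 382, 382, 244
The 3 values of 382 share dense rank 8.
Remaining distinct values take the next consecutive integers.
Ranks ≤ 8: {1, 2, 3, 4, 5, 6, 7, 8, 8, 8} → 10 values.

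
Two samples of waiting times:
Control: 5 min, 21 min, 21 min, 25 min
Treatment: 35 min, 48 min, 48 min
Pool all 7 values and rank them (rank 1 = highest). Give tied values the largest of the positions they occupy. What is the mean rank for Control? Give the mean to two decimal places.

Sorted (descending): 48, 48, 35, 25, 21, 21, 5
The 2 values of 48 occupy positions 1–2 → each gets rank 2.
The 2 values of 21 occupy positions 5–6 → each gets rank 6.
Control values → pooled ranks: 5→7, 21→6, 21→6, 25→4
Mean rank = (7 + 6 + 6 + 4) / 4 = 5.75

5.75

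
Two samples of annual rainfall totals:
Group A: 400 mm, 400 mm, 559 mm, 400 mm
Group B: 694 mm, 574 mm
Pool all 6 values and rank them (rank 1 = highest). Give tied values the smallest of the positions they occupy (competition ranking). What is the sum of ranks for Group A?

15

Sorted (descending): 694, 574, 559, 400, 400, 400
The 3 values of 400 occupy positions 4–6 → each gets rank 4.
Group A values → pooled ranks: 400→4, 400→4, 559→3, 400→4
Rank sum = 4 + 4 + 3 + 4 = 15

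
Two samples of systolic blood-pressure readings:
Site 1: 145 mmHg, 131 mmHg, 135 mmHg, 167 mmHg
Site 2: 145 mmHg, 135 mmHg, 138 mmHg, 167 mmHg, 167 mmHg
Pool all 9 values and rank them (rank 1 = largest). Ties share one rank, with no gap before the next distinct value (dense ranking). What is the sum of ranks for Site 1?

Sorted (descending): 167, 167, 167, 145, 145, 138, 135, 135, 131
The 3 values of 167 share dense rank 1.
The 2 values of 145 share dense rank 2.
The 2 values of 135 share dense rank 4.
Remaining distinct values take the next consecutive integers.
Site 1 values → pooled ranks: 145→2, 131→5, 135→4, 167→1
Rank sum = 2 + 5 + 4 + 1 = 12

12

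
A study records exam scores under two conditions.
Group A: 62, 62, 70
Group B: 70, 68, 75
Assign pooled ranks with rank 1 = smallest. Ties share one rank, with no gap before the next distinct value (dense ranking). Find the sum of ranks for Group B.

Sorted (ascending): 62, 62, 68, 70, 70, 75
The 2 values of 62 share dense rank 1.
The 2 values of 70 share dense rank 3.
Remaining distinct values take the next consecutive integers.
Group B values → pooled ranks: 70→3, 68→2, 75→4
Rank sum = 3 + 2 + 4 = 9

9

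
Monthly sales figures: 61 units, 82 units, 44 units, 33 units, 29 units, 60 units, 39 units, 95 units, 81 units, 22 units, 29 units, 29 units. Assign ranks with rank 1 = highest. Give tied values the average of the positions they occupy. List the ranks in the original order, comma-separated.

4, 2, 6, 8, 10, 5, 7, 1, 3, 12, 10, 10

Sorted (descending): 95, 82, 81, 61, 60, 44, 39, 33, 29, 29, 29, 22
The 3 values of 29 occupy positions 9–11 → average rank 10.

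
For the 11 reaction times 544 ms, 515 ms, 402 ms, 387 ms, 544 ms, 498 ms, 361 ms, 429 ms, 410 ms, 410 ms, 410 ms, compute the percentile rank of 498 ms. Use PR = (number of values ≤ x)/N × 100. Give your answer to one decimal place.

N = 11.
Strictly below 498: 7. Equal to 498: 1.
PR = 8/11 × 100 = 72.7

72.7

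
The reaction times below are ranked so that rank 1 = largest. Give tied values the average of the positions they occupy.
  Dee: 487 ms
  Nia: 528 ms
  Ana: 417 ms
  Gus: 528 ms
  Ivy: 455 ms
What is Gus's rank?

1.5

Sorted (descending): 528, 528, 487, 455, 417
The 2 values of 528 occupy positions 1–2 → average rank (1+2)/2 = 1.5.
Gus has value 528 ms → rank 1.5.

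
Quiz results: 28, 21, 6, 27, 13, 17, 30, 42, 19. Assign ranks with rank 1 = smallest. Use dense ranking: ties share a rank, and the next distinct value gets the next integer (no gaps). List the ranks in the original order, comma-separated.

Sorted (ascending): 6, 13, 17, 19, 21, 27, 28, 30, 42
No ties — each value takes its position as its rank.

7, 5, 1, 6, 2, 3, 8, 9, 4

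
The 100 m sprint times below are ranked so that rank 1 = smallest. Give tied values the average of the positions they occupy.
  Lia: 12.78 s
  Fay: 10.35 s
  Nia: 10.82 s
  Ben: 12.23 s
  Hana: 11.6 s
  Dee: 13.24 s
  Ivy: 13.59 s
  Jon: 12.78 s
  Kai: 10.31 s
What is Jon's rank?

Sorted (ascending): 10.31, 10.35, 10.82, 11.6, 12.23, 12.78, 12.78, 13.24, 13.59
The 2 values of 12.78 occupy positions 6–7 → average rank (6+7)/2 = 6.5.
Jon has value 12.78 s → rank 6.5.

6.5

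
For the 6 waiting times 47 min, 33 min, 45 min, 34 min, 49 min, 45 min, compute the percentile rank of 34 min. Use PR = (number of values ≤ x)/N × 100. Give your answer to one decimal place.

N = 6.
Strictly below 34: 1. Equal to 34: 1.
PR = 2/6 × 100 = 33.3

33.3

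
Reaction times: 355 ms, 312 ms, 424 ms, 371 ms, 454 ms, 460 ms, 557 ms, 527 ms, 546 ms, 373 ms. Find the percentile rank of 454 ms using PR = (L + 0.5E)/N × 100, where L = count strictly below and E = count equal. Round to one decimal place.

N = 10.
Strictly below 454: 5. Equal to 454: 1.
PR = (5 + 0.5·1)/10 × 100 = 55.0

55.0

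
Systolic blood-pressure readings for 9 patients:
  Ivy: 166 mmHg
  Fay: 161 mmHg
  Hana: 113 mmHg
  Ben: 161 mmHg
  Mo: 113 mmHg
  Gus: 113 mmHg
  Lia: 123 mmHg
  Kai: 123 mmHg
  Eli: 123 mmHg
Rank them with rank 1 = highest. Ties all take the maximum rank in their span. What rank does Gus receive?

9

Sorted (descending): 166, 161, 161, 123, 123, 123, 113, 113, 113
The 2 values of 161 occupy positions 2–3 → each gets rank 3.
The 3 values of 123 occupy positions 4–6 → each gets rank 6.
The 3 values of 113 occupy positions 7–9 → each gets rank 9.
Gus has value 113 mmHg → rank 9.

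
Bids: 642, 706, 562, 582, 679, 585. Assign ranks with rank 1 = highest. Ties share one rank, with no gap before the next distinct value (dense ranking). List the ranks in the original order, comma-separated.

Sorted (descending): 706, 679, 642, 585, 582, 562
No ties — each value takes its position as its rank.

3, 1, 6, 5, 2, 4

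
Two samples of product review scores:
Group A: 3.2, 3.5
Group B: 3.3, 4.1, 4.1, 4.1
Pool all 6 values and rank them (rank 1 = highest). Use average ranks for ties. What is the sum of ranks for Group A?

Sorted (descending): 4.1, 4.1, 4.1, 3.5, 3.3, 3.2
The 3 values of 4.1 occupy positions 1–3 → average rank 2.
Group A values → pooled ranks: 3.2→6, 3.5→4
Rank sum = 6 + 4 = 10

10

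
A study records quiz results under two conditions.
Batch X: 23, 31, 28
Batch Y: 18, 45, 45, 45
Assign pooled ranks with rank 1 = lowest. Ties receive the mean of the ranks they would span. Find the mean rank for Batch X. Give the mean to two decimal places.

Sorted (ascending): 18, 23, 28, 31, 45, 45, 45
The 3 values of 45 occupy positions 5–7 → average rank 6.
Batch X values → pooled ranks: 23→2, 31→4, 28→3
Mean rank = (2 + 4 + 3) / 3 = 3.00

3.00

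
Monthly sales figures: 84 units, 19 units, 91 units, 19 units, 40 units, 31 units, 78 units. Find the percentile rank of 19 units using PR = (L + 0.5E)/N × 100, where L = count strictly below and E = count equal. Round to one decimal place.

14.3

N = 7.
Strictly below 19: 0. Equal to 19: 2.
PR = (0 + 0.5·2)/7 × 100 = 14.3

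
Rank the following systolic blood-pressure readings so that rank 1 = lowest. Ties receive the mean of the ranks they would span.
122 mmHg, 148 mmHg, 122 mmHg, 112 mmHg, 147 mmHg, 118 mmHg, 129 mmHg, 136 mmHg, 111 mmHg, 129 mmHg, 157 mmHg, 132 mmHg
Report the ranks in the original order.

Sorted (ascending): 111, 112, 118, 122, 122, 129, 129, 132, 136, 147, 148, 157
The 2 values of 122 occupy positions 4–5 → average rank (4+5)/2 = 4.5.
The 2 values of 129 occupy positions 6–7 → average rank (6+7)/2 = 6.5.

4.5, 11, 4.5, 2, 10, 3, 6.5, 9, 1, 6.5, 12, 8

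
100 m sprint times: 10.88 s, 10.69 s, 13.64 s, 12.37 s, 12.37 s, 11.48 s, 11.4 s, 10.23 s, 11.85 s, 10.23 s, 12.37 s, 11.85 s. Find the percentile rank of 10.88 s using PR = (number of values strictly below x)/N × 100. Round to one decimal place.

N = 12.
Strictly below 10.88: 3. Equal to 10.88: 1.
PR = 3/12 × 100 = 25.0

25.0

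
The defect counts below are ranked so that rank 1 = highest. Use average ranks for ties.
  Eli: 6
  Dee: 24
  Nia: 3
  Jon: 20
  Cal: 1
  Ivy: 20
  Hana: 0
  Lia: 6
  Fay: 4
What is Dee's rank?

Sorted (descending): 24, 20, 20, 6, 6, 4, 3, 1, 0
The 2 values of 20 occupy positions 2–3 → average rank (2+3)/2 = 2.5.
The 2 values of 6 occupy positions 4–5 → average rank (4+5)/2 = 4.5.
Dee has value 24 → rank 1.

1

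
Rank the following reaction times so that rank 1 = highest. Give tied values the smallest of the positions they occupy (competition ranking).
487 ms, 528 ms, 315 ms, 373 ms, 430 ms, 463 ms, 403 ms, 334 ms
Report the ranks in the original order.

2, 1, 8, 6, 4, 3, 5, 7

Sorted (descending): 528, 487, 463, 430, 403, 373, 334, 315
No ties — each value takes its position as its rank.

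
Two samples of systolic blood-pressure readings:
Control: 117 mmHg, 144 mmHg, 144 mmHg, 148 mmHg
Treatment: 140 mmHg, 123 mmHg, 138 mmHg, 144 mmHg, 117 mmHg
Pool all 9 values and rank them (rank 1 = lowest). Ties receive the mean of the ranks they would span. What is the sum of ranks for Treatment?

Sorted (ascending): 117, 117, 123, 138, 140, 144, 144, 144, 148
The 2 values of 117 occupy positions 1–2 → average rank (1+2)/2 = 1.5.
The 3 values of 144 occupy positions 6–8 → average rank 7.
Treatment values → pooled ranks: 140→5, 123→3, 138→4, 144→7, 117→1.5
Rank sum = 5 + 3 + 4 + 7 + 1.5 = 20.5

20.5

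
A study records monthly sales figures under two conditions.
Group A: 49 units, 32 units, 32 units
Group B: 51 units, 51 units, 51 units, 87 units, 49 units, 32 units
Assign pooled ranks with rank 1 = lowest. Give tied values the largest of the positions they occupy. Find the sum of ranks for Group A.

Sorted (ascending): 32, 32, 32, 49, 49, 51, 51, 51, 87
The 3 values of 32 occupy positions 1–3 → each gets rank 3.
The 2 values of 49 occupy positions 4–5 → each gets rank 5.
The 3 values of 51 occupy positions 6–8 → each gets rank 8.
Group A values → pooled ranks: 49→5, 32→3, 32→3
Rank sum = 5 + 3 + 3 = 11

11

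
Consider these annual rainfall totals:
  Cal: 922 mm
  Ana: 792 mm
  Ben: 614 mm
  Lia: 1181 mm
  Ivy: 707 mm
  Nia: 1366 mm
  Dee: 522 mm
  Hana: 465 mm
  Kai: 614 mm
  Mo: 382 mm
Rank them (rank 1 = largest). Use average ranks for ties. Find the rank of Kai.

Sorted (descending): 1366, 1181, 922, 792, 707, 614, 614, 522, 465, 382
The 2 values of 614 occupy positions 6–7 → average rank (6+7)/2 = 6.5.
Kai has value 614 mm → rank 6.5.

6.5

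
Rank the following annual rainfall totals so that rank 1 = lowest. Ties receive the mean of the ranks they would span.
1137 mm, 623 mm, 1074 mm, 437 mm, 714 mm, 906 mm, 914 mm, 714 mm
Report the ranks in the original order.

Sorted (ascending): 437, 623, 714, 714, 906, 914, 1074, 1137
The 2 values of 714 occupy positions 3–4 → average rank (3+4)/2 = 3.5.

8, 2, 7, 1, 3.5, 5, 6, 3.5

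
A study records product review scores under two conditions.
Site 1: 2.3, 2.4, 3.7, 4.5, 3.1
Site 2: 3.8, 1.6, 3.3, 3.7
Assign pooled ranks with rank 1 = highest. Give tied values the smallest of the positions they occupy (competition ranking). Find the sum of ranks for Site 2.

Sorted (descending): 4.5, 3.8, 3.7, 3.7, 3.3, 3.1, 2.4, 2.3, 1.6
The 2 values of 3.7 occupy positions 3–4 → each gets rank 3.
Site 2 values → pooled ranks: 3.8→2, 1.6→9, 3.3→5, 3.7→3
Rank sum = 2 + 9 + 5 + 3 = 19

19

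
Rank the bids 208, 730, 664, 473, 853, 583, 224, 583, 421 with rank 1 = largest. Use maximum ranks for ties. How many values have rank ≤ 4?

3

Sorted (descending): 853, 730, 664, 583, 583, 473, 421, 224, 208
The 2 values of 583 occupy positions 4–5 → each gets rank 5.
Ranks ≤ 4: {1, 2, 3} → 3 values.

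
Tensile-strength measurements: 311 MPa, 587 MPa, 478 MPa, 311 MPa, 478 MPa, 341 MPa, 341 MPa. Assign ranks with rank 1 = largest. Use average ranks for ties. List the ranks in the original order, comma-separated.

6.5, 1, 2.5, 6.5, 2.5, 4.5, 4.5

Sorted (descending): 587, 478, 478, 341, 341, 311, 311
The 2 values of 478 occupy positions 2–3 → average rank (2+3)/2 = 2.5.
The 2 values of 341 occupy positions 4–5 → average rank (4+5)/2 = 4.5.
The 2 values of 311 occupy positions 6–7 → average rank (6+7)/2 = 6.5.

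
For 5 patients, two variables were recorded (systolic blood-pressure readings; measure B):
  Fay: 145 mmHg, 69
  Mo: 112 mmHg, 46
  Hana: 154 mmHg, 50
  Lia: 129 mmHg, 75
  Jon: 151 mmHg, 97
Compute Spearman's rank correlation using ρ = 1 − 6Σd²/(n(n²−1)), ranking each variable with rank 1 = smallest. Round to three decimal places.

Ranks of variable 1: 3, 1, 5, 2, 4
Ranks of variable 2: 3, 1, 2, 4, 5
d = r₁ − r₂: 0, 0, 3, -2, -1
d²: 0, 0, 9, 4, 1; Σd² = 14
ρ = 1 − 6·14/(5·24) = 1 − 84/120 = 0.300

0.300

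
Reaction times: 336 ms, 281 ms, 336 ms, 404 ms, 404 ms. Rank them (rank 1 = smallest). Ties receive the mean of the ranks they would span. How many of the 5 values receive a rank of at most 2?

1

Sorted (ascending): 281, 336, 336, 404, 404
The 2 values of 336 occupy positions 2–3 → average rank (2+3)/2 = 2.5.
The 2 values of 404 occupy positions 4–5 → average rank (4+5)/2 = 4.5.
Ranks ≤ 2: {1} → 1 value.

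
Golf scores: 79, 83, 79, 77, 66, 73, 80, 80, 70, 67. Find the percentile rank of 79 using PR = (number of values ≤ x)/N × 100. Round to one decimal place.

N = 10.
Strictly below 79: 5. Equal to 79: 2.
PR = 7/10 × 100 = 70.0

70.0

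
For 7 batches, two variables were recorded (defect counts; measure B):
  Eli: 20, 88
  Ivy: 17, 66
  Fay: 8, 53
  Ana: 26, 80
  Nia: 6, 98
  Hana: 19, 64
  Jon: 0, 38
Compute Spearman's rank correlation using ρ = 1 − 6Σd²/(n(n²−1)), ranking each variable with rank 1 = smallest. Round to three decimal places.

Ranks of variable 1: 6, 4, 3, 7, 2, 5, 1
Ranks of variable 2: 6, 4, 2, 5, 7, 3, 1
d = r₁ − r₂: 0, 0, 1, 2, -5, 2, 0
d²: 0, 0, 1, 4, 25, 4, 0; Σd² = 34
ρ = 1 − 6·34/(7·48) = 1 − 204/336 = 0.393

0.393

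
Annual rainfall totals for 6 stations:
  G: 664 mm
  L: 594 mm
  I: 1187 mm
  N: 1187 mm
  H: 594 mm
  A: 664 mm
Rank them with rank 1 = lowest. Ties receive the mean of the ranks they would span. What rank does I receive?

Sorted (ascending): 594, 594, 664, 664, 1187, 1187
The 2 values of 594 occupy positions 1–2 → average rank (1+2)/2 = 1.5.
The 2 values of 664 occupy positions 3–4 → average rank (3+4)/2 = 3.5.
The 2 values of 1187 occupy positions 5–6 → average rank (5+6)/2 = 5.5.
I has value 1187 mm → rank 5.5.

5.5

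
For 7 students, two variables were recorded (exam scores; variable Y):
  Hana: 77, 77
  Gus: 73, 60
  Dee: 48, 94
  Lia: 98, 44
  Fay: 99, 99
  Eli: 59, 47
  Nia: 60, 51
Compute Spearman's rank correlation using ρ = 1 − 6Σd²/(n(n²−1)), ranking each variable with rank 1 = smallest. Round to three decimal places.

Ranks of variable 1: 5, 4, 1, 6, 7, 2, 3
Ranks of variable 2: 5, 4, 6, 1, 7, 2, 3
d = r₁ − r₂: 0, 0, -5, 5, 0, 0, 0
d²: 0, 0, 25, 25, 0, 0, 0; Σd² = 50
ρ = 1 − 6·50/(7·48) = 1 − 300/336 = 0.107

0.107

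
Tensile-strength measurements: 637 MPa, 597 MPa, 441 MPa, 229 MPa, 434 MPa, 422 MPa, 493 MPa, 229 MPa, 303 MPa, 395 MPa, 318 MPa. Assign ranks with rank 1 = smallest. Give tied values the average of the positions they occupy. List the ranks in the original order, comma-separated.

11, 10, 8, 1.5, 7, 6, 9, 1.5, 3, 5, 4

Sorted (ascending): 229, 229, 303, 318, 395, 422, 434, 441, 493, 597, 637
The 2 values of 229 occupy positions 1–2 → average rank (1+2)/2 = 1.5.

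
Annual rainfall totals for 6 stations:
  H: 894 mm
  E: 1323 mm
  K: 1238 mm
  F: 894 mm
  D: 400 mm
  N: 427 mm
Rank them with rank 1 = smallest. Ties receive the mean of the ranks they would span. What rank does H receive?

Sorted (ascending): 400, 427, 894, 894, 1238, 1323
The 2 values of 894 occupy positions 3–4 → average rank (3+4)/2 = 3.5.
H has value 894 mm → rank 3.5.

3.5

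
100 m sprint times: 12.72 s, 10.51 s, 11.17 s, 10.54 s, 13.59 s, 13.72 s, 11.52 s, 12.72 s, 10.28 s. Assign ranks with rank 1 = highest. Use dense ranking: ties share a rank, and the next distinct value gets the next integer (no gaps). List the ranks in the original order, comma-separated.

3, 7, 5, 6, 2, 1, 4, 3, 8

Sorted (descending): 13.72, 13.59, 12.72, 12.72, 11.52, 11.17, 10.54, 10.51, 10.28
The 2 values of 12.72 share dense rank 3.
Remaining distinct values take the next consecutive integers.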